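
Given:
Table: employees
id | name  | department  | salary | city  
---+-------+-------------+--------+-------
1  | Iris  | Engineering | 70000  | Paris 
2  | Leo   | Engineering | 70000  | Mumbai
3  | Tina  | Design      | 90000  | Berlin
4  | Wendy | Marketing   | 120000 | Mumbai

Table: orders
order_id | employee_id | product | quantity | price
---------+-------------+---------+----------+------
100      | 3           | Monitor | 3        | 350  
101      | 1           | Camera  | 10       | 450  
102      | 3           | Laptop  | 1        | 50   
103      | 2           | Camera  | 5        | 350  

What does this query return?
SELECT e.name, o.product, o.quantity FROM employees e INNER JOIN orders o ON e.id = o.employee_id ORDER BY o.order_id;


Joining employees.id = orders.employee_id:
  employee Tina (id=3) -> order Monitor
  employee Iris (id=1) -> order Camera
  employee Tina (id=3) -> order Laptop
  employee Leo (id=2) -> order Camera


4 rows:
Tina, Monitor, 3
Iris, Camera, 10
Tina, Laptop, 1
Leo, Camera, 5


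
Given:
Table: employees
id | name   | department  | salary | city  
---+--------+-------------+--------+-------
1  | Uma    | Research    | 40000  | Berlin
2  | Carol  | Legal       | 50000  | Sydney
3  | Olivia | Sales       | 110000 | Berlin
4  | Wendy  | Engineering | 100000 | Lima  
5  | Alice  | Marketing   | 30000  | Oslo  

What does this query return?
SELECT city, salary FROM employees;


Projecting columns: city, salary

5 rows:
Berlin, 40000
Sydney, 50000
Berlin, 110000
Lima, 100000
Oslo, 30000


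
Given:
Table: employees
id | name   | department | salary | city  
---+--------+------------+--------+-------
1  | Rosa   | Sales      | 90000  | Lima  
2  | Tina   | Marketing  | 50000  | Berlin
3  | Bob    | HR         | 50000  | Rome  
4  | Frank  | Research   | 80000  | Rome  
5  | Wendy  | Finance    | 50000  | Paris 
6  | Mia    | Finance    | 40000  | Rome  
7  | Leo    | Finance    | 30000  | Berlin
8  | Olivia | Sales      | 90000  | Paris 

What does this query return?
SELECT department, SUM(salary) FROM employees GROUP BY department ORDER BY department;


Summing salary within each department:
  Finance: 50000 + 40000 + 30000 = 120000
  HR: 50000 = 50000
  Marketing: 50000 = 50000
  Research: 80000 = 80000
  Sales: 90000 + 90000 = 180000


5 groups:
Finance, 120000
HR, 50000
Marketing, 50000
Research, 80000
Sales, 180000


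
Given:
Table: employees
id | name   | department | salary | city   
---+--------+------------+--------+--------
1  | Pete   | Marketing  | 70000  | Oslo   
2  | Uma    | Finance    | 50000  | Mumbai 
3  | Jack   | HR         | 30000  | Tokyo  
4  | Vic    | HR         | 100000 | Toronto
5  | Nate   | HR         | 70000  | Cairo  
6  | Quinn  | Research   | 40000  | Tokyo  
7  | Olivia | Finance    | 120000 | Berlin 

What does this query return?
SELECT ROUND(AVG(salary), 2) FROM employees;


SUM(salary) = 480000
COUNT = 7
ROUND(AVG, 2) = ROUND(480000 / 7, 2) = 68571.43

68571.43


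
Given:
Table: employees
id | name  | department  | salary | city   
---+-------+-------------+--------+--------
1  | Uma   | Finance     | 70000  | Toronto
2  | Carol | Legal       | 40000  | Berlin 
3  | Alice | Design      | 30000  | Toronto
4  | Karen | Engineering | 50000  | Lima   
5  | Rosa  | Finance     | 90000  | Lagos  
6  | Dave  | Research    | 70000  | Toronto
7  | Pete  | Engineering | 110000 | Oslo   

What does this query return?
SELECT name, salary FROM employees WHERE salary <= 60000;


Filtering: salary <= 60000
Matching: 3 rows

3 rows:
Carol, 40000
Alice, 30000
Karen, 50000


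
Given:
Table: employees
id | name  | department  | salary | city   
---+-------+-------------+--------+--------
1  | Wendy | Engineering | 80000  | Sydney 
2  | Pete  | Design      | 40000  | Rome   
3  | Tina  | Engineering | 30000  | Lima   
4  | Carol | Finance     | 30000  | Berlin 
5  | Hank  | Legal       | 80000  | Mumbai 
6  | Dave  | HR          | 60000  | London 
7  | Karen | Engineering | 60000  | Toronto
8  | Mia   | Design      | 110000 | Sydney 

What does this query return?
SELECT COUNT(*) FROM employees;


COUNT(*) counts all rows

8


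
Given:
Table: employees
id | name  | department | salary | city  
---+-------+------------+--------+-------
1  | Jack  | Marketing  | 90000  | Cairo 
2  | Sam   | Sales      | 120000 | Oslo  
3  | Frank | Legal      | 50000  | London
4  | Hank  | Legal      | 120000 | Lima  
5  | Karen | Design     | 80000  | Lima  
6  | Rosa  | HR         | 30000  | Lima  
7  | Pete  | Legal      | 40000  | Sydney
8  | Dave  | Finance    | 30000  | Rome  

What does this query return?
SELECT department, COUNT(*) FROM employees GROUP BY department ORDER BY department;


Assigning each row to its department group:
  Jack -> Marketing
  Sam -> Sales
  Frank -> Legal
  Hank -> Legal
  Karen -> Design
  Rosa -> HR
  Pete -> Legal
  Dave -> Finance


6 groups:
Design, 1
Finance, 1
HR, 1
Legal, 3
Marketing, 1
Sales, 1


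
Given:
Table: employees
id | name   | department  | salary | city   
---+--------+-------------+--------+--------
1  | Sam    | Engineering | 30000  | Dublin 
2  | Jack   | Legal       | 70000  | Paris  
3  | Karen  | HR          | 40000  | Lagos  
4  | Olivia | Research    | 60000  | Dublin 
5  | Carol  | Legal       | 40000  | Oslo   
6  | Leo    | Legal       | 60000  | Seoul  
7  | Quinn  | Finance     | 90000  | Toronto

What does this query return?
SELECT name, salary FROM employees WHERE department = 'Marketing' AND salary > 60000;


Filtering: department = 'Marketing' AND salary > 60000
Matching: 0 rows

Empty result set (0 rows)


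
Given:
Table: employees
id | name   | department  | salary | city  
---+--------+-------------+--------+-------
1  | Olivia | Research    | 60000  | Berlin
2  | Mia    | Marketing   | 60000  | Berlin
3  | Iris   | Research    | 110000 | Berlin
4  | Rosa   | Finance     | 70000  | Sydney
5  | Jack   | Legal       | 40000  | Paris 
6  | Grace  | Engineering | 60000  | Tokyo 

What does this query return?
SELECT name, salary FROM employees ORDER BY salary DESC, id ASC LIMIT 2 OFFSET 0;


Sort by salary DESC (id ASC tiebreak), then skip 0 and take 2
Rows 1 through 2

2 rows:
Iris, 110000
Rosa, 70000


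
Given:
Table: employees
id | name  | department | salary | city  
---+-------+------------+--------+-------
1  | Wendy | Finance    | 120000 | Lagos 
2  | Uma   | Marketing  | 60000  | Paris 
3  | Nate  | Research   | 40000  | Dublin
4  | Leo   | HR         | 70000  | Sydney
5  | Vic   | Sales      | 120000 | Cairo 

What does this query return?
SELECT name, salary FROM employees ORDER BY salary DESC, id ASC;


Sorting by salary DESC, then id ASC for ties

5 rows:
Wendy, 120000
Vic, 120000
Leo, 70000
Uma, 60000
Nate, 40000


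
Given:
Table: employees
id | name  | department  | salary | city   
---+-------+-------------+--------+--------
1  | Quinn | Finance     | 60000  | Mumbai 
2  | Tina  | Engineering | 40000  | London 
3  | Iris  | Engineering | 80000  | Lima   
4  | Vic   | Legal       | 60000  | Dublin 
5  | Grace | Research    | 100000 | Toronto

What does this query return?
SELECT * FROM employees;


SELECT * returns all 5 rows with all columns

5 rows:
1, Quinn, Finance, 60000, Mumbai
2, Tina, Engineering, 40000, London
3, Iris, Engineering, 80000, Lima
4, Vic, Legal, 60000, Dublin
5, Grace, Research, 100000, Toronto


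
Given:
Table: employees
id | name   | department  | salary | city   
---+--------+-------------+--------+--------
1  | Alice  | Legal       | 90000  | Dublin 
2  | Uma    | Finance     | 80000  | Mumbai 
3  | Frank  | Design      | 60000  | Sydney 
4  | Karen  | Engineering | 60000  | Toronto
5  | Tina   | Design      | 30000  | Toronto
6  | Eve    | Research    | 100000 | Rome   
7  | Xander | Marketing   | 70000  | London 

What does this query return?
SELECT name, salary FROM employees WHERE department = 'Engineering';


Filtering: department = 'Engineering'
Matching rows: 1

1 rows:
Karen, 60000


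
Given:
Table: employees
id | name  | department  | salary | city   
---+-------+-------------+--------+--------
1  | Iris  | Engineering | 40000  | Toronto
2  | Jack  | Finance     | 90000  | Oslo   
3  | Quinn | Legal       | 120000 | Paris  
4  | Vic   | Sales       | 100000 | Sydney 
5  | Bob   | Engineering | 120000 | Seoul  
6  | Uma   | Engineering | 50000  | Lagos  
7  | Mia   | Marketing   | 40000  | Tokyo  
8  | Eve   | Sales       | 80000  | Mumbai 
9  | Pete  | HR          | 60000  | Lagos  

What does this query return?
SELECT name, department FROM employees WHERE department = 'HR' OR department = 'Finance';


Filtering: department = 'HR' OR 'Finance'
Matching: 2 rows

2 rows:
Jack, Finance
Pete, HR


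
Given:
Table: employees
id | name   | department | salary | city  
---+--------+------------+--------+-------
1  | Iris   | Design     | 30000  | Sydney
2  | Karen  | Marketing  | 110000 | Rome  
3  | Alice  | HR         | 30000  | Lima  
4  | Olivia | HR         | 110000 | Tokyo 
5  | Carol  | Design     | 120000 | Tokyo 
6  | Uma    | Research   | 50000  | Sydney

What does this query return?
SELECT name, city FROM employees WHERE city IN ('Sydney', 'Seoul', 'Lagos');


Filtering: city IN ('Sydney', 'Seoul', 'Lagos')
Matching: 2 rows

2 rows:
Iris, Sydney
Uma, Sydney


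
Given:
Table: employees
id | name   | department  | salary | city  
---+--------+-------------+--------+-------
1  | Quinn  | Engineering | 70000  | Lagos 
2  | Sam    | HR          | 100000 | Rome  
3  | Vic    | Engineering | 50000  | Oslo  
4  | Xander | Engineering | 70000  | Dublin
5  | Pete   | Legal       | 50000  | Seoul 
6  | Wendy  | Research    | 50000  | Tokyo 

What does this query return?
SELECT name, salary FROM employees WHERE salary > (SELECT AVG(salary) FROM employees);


Subquery: AVG(salary) = 65000.0
Filtering: salary > 65000.0
  Quinn (70000) -> MATCH
  Sam (100000) -> MATCH
  Xander (70000) -> MATCH


3 rows:
Quinn, 70000
Sam, 100000
Xander, 70000


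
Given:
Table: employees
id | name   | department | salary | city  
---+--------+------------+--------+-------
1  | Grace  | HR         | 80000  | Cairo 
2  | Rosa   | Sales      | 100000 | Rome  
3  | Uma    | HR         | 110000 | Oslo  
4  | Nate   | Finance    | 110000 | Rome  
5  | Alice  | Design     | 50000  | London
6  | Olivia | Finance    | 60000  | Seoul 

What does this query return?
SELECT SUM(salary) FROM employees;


SUM(salary) = 80000 + 100000 + 110000 + 110000 + 50000 + 60000 = 510000

510000


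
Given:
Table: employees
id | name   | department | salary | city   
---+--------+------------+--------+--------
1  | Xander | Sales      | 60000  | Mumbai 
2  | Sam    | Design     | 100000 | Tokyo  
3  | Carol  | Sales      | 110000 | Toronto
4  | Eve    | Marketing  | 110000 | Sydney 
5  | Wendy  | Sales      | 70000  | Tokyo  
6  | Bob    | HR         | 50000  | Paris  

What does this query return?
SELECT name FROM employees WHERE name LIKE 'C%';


LIKE 'C%' matches names starting with 'C'
Matching: 1

1 rows:
Carol


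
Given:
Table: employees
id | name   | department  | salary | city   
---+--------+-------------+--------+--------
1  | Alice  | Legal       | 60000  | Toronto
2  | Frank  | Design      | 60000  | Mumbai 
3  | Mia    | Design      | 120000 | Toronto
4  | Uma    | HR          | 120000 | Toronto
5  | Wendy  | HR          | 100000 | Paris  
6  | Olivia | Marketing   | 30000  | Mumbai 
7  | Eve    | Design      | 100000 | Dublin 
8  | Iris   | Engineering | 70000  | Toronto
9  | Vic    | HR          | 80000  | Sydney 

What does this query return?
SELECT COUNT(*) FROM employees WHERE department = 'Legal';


Counting rows where department = 'Legal'
  Alice -> MATCH


1


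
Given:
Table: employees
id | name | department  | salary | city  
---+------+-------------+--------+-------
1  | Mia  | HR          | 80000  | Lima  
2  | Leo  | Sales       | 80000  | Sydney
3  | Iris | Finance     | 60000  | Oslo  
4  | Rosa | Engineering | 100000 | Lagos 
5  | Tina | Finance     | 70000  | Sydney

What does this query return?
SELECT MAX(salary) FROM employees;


Salaries: 80000, 80000, 60000, 100000, 70000
MAX = 100000

100000


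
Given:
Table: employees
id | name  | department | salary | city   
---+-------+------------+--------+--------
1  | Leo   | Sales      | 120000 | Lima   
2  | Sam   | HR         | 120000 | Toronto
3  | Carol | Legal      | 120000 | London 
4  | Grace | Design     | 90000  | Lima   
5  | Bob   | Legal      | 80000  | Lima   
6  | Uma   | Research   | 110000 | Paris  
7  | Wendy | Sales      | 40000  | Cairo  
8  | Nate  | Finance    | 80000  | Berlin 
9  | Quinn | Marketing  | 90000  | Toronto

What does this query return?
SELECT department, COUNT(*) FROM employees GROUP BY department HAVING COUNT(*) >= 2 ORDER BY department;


Groups with count >= 2:
  Legal: 2 -> PASS
  Sales: 2 -> PASS
  Design: 1 -> filtered out
  Finance: 1 -> filtered out
  HR: 1 -> filtered out
  Marketing: 1 -> filtered out
  Research: 1 -> filtered out


2 groups:
Legal, 2
Sales, 2


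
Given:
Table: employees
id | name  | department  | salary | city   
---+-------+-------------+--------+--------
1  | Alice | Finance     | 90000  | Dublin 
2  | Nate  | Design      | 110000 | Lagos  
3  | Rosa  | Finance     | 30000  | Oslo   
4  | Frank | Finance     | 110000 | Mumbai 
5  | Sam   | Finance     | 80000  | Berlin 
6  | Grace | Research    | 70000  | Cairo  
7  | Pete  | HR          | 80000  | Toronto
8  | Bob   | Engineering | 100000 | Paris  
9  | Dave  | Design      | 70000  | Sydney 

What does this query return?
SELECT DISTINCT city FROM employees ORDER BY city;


All 'city' values (row order): Dublin, Lagos, Oslo, Mumbai, Berlin, Cairo, Toronto, Paris, Sydney
Removing duplicates leaves 9 unique value(s).

9 values:
Berlin
Cairo
Dublin
Lagos
Mumbai
Oslo
Paris
Sydney
Toronto


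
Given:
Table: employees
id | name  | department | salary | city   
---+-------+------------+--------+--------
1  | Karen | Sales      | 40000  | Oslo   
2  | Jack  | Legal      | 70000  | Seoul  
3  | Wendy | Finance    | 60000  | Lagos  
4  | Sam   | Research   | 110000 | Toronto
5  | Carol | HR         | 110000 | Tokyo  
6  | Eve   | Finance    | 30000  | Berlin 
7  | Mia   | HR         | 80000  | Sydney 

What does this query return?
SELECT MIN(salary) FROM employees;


Salaries: 40000, 70000, 60000, 110000, 110000, 30000, 80000
MIN = 30000

30000


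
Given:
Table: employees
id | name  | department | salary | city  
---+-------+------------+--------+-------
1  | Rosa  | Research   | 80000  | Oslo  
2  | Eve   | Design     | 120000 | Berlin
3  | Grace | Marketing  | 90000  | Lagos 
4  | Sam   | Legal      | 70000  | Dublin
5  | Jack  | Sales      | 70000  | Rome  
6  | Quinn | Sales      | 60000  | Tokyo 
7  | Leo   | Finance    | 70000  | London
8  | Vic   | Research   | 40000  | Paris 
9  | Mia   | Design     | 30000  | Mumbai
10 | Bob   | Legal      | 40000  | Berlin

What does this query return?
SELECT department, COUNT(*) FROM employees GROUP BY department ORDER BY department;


Assigning each row to its department group:
  Rosa -> Research
  Eve -> Design
  Grace -> Marketing
  Sam -> Legal
  Jack -> Sales
  Quinn -> Sales
  Leo -> Finance
  Vic -> Research
  Mia -> Design
  Bob -> Legal


6 groups:
Design, 2
Finance, 1
Legal, 2
Marketing, 1
Research, 2
Sales, 2


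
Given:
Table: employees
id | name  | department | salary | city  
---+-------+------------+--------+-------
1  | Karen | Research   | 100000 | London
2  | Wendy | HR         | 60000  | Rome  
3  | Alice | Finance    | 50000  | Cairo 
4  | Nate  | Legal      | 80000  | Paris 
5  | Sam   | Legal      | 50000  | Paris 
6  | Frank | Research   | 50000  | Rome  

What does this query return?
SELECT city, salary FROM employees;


Projecting columns: city, salary

6 rows:
London, 100000
Rome, 60000
Cairo, 50000
Paris, 80000
Paris, 50000
Rome, 50000


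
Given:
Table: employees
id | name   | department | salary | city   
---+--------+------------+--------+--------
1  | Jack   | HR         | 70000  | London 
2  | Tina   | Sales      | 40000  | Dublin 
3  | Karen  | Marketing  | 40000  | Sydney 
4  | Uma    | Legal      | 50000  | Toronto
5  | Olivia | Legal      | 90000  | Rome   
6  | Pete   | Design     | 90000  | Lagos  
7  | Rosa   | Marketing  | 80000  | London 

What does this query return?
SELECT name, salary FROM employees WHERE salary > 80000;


Filtering: salary > 80000
Matching: 2 rows

2 rows:
Olivia, 90000
Pete, 90000


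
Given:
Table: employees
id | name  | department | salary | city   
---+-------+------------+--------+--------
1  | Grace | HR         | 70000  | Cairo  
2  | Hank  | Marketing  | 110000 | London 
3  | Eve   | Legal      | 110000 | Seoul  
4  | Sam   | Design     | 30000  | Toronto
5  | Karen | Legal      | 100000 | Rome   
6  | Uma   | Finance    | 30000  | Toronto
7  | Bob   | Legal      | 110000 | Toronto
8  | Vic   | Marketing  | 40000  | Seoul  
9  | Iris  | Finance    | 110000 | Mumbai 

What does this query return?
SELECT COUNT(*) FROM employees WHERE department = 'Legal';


Counting rows where department = 'Legal'
  Eve -> MATCH
  Karen -> MATCH
  Bob -> MATCH


3


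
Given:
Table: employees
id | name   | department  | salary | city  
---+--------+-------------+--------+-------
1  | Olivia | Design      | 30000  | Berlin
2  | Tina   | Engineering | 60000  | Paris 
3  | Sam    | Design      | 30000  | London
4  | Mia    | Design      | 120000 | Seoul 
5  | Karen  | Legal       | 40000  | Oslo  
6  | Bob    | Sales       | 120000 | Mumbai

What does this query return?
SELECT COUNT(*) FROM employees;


COUNT(*) counts all rows

6


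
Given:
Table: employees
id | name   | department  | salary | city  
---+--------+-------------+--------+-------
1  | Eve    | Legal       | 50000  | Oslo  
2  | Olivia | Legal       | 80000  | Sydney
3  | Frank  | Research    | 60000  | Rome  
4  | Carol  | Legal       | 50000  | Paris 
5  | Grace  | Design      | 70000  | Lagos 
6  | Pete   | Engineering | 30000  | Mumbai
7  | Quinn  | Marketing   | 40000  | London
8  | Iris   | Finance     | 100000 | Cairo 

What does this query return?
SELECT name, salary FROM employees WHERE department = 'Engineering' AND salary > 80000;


Filtering: department = 'Engineering' AND salary > 80000
Matching: 0 rows

Empty result set (0 rows)


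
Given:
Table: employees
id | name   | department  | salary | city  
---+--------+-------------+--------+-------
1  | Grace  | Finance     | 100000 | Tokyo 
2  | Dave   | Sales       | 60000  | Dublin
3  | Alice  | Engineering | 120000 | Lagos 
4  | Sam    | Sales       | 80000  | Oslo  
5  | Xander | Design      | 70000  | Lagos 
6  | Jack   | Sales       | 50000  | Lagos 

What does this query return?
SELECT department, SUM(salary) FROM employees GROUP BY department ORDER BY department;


Summing salary within each department:
  Design: 70000 = 70000
  Engineering: 120000 = 120000
  Finance: 100000 = 100000
  Sales: 60000 + 80000 + 50000 = 190000


4 groups:
Design, 70000
Engineering, 120000
Finance, 100000
Sales, 190000


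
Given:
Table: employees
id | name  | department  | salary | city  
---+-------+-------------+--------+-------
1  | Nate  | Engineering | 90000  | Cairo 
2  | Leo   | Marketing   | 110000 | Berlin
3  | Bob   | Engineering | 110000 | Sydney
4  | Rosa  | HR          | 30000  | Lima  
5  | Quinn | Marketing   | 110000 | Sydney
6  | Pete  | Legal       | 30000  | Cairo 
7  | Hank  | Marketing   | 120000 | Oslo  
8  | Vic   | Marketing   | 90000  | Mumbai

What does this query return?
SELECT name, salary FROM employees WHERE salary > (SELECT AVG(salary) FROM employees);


Subquery: AVG(salary) = 86250.0
Filtering: salary > 86250.0
  Nate (90000) -> MATCH
  Leo (110000) -> MATCH
  Bob (110000) -> MATCH
  Quinn (110000) -> MATCH
  Hank (120000) -> MATCH
  Vic (90000) -> MATCH


6 rows:
Nate, 90000
Leo, 110000
Bob, 110000
Quinn, 110000
Hank, 120000
Vic, 90000


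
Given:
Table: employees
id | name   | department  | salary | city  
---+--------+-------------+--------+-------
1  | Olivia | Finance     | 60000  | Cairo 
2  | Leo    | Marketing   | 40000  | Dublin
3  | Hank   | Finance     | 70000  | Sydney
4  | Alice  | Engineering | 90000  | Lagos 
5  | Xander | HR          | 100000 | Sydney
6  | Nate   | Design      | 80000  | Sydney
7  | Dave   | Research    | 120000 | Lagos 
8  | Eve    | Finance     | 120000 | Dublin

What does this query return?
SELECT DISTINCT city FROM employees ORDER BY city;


All 'city' values (row order): Cairo, Dublin, Sydney, Lagos, Sydney, Sydney, Lagos, Dublin
Removing duplicates leaves 4 unique value(s).

4 values:
Cairo
Dublin
Lagos
Sydney


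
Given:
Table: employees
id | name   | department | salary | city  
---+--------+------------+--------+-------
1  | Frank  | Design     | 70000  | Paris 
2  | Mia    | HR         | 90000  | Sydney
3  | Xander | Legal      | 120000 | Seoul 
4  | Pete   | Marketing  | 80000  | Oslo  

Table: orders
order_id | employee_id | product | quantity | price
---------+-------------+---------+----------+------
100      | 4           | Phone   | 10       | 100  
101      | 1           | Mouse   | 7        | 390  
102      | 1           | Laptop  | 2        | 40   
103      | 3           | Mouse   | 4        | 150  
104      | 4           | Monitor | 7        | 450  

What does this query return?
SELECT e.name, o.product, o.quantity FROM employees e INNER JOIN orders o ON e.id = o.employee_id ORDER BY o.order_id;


Joining employees.id = orders.employee_id:
  employee Pete (id=4) -> order Phone
  employee Frank (id=1) -> order Mouse
  employee Frank (id=1) -> order Laptop
  employee Xander (id=3) -> order Mouse
  employee Pete (id=4) -> order Monitor


5 rows:
Pete, Phone, 10
Frank, Mouse, 7
Frank, Laptop, 2
Xander, Mouse, 4
Pete, Monitor, 7


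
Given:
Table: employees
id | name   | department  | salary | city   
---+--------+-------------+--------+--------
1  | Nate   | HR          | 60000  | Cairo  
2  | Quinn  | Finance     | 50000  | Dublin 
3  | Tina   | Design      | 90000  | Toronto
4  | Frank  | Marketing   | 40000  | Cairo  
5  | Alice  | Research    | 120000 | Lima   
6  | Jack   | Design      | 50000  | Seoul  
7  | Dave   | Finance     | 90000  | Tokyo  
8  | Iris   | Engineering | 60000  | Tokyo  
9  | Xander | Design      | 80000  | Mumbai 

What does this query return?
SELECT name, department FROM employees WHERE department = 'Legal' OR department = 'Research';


Filtering: department = 'Legal' OR 'Research'
Matching: 1 rows

1 rows:
Alice, Research


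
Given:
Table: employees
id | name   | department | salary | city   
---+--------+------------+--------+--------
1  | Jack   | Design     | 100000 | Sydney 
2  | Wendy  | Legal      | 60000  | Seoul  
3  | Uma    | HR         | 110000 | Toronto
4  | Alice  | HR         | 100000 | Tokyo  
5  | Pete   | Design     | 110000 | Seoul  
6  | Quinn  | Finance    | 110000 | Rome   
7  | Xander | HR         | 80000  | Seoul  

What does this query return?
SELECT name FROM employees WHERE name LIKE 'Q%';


LIKE 'Q%' matches names starting with 'Q'
Matching: 1

1 rows:
Quinn


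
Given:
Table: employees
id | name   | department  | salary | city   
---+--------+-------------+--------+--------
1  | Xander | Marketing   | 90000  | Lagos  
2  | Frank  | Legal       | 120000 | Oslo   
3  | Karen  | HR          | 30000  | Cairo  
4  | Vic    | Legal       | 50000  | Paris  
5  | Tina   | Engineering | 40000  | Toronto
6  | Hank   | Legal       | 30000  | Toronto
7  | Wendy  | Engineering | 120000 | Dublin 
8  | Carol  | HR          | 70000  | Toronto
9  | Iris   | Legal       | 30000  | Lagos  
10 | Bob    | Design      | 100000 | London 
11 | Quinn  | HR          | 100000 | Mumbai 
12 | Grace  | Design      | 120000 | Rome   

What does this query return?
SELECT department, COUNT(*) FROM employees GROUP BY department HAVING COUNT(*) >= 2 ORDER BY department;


Groups with count >= 2:
  Design: 2 -> PASS
  Engineering: 2 -> PASS
  HR: 3 -> PASS
  Legal: 4 -> PASS
  Marketing: 1 -> filtered out


4 groups:
Design, 2
Engineering, 2
HR, 3
Legal, 4


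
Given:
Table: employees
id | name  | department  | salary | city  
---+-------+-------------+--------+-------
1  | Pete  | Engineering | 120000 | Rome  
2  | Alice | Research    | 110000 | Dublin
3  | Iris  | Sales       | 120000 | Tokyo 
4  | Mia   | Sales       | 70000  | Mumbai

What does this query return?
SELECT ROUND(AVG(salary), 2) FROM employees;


SUM(salary) = 420000
COUNT = 4
ROUND(AVG, 2) = ROUND(420000 / 4, 2) = 105000.0

105000.0


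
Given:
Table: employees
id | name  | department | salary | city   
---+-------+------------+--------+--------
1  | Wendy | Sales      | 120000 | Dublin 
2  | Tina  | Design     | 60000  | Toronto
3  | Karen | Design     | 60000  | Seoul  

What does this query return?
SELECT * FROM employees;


SELECT * returns all 3 rows with all columns

3 rows:
1, Wendy, Sales, 120000, Dublin
2, Tina, Design, 60000, Toronto
3, Karen, Design, 60000, Seoul


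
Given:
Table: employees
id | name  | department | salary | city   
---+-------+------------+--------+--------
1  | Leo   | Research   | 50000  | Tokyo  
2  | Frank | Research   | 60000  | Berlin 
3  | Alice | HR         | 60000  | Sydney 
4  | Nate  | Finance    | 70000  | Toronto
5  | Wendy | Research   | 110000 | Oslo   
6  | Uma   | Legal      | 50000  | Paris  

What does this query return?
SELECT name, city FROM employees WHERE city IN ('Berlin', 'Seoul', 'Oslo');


Filtering: city IN ('Berlin', 'Seoul', 'Oslo')
Matching: 2 rows

2 rows:
Frank, Berlin
Wendy, Oslo


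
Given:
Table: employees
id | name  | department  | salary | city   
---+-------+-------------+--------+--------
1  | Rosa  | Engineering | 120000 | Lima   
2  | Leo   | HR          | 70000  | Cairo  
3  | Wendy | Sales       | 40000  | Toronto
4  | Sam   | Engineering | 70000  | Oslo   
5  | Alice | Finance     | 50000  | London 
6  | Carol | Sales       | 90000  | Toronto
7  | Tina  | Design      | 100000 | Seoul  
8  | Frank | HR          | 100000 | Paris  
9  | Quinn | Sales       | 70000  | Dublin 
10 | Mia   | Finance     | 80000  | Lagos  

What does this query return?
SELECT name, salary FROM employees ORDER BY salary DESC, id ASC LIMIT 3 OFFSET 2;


Sort by salary DESC (id ASC tiebreak), then skip 2 and take 3
Rows 3 through 5

3 rows:
Frank, 100000
Carol, 90000
Mia, 80000


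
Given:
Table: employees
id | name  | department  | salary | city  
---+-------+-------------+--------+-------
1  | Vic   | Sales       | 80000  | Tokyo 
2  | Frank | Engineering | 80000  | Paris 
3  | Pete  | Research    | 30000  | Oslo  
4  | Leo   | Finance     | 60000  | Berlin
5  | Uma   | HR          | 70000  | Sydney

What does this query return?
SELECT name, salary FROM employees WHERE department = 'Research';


Filtering: department = 'Research'
Matching rows: 1

1 rows:
Pete, 30000


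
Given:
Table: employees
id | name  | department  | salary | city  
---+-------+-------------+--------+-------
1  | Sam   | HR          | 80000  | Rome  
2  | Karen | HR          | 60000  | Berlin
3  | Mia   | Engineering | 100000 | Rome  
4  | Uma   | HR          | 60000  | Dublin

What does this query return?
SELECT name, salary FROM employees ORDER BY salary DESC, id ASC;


Sorting by salary DESC, then id ASC for ties

4 rows:
Mia, 100000
Sam, 80000
Karen, 60000
Uma, 60000


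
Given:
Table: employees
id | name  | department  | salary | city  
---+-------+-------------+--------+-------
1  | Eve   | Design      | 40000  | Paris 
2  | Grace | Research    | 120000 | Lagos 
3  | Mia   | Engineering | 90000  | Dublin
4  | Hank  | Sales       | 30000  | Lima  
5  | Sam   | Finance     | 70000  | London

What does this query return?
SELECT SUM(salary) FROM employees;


SUM(salary) = 40000 + 120000 + 90000 + 30000 + 70000 = 350000

350000


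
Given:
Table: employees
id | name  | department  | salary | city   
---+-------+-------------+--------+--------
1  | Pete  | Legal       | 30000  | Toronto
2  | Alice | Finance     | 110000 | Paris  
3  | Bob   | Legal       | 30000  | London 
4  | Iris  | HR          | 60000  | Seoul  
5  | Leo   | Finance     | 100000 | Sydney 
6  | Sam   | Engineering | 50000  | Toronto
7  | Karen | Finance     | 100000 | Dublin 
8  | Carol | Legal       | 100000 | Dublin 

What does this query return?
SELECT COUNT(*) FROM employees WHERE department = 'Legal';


Counting rows where department = 'Legal'
  Pete -> MATCH
  Bob -> MATCH
  Carol -> MATCH


3


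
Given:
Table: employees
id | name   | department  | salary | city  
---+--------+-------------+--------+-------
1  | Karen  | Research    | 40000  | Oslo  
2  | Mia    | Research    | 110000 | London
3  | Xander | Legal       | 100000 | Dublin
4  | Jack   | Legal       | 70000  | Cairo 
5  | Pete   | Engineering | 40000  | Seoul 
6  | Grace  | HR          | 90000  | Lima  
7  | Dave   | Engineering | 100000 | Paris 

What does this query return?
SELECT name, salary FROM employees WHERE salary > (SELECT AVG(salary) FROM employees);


Subquery: AVG(salary) = 78571.43
Filtering: salary > 78571.43
  Mia (110000) -> MATCH
  Xander (100000) -> MATCH
  Grace (90000) -> MATCH
  Dave (100000) -> MATCH


4 rows:
Mia, 110000
Xander, 100000
Grace, 90000
Dave, 100000


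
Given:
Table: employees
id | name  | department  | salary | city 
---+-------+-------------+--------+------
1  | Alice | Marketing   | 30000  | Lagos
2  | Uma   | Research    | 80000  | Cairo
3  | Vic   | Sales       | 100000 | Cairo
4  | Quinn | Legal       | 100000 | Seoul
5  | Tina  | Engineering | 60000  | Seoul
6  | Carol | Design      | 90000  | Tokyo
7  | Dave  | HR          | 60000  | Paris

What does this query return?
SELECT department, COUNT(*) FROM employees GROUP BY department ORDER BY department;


Assigning each row to its department group:
  Alice -> Marketing
  Uma -> Research
  Vic -> Sales
  Quinn -> Legal
  Tina -> Engineering
  Carol -> Design
  Dave -> HR


7 groups:
Design, 1
Engineering, 1
HR, 1
Legal, 1
Marketing, 1
Research, 1
Sales, 1


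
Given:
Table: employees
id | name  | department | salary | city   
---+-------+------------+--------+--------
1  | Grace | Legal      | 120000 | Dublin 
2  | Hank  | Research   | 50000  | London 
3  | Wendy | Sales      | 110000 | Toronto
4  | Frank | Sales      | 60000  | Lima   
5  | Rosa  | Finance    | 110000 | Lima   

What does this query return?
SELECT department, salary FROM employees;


Projecting columns: department, salary

5 rows:
Legal, 120000
Research, 50000
Sales, 110000
Sales, 60000
Finance, 110000


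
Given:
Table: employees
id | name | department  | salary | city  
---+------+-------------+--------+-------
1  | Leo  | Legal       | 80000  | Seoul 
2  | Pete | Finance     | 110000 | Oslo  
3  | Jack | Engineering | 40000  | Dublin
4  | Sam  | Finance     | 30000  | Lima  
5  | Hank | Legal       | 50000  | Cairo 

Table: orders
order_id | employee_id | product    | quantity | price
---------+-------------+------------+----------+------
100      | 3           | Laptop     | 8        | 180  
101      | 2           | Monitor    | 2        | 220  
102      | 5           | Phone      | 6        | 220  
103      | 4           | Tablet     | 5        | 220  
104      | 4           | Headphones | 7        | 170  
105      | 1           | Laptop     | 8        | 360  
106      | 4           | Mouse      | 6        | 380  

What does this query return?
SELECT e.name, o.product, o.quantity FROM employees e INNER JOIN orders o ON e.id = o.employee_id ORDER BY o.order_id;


Joining employees.id = orders.employee_id:
  employee Jack (id=3) -> order Laptop
  employee Pete (id=2) -> order Monitor
  employee Hank (id=5) -> order Phone
  employee Sam (id=4) -> order Tablet
  employee Sam (id=4) -> order Headphones
  employee Leo (id=1) -> order Laptop
  employee Sam (id=4) -> order Mouse


7 rows:
Jack, Laptop, 8
Pete, Monitor, 2
Hank, Phone, 6
Sam, Tablet, 5
Sam, Headphones, 7
Leo, Laptop, 8
Sam, Mouse, 6


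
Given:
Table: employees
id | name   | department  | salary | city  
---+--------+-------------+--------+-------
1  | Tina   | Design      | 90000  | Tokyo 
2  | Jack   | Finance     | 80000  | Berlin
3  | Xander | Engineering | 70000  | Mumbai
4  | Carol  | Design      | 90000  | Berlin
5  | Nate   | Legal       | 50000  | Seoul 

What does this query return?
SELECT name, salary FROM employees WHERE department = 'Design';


Filtering: department = 'Design'
Matching rows: 2

2 rows:
Tina, 90000
Carol, 90000


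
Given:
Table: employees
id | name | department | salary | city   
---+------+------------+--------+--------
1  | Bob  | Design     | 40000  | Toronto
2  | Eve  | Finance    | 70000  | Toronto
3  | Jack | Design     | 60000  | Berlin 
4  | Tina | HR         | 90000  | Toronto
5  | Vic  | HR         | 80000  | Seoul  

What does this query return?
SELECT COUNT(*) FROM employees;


COUNT(*) counts all rows

5


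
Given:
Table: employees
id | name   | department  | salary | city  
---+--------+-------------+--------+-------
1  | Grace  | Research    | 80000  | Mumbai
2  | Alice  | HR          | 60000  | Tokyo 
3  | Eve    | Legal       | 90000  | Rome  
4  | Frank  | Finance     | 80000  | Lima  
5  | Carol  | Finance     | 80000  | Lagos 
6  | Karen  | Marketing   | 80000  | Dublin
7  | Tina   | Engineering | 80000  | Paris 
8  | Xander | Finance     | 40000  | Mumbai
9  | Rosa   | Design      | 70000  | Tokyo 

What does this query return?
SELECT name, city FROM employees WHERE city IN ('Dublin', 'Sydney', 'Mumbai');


Filtering: city IN ('Dublin', 'Sydney', 'Mumbai')
Matching: 3 rows

3 rows:
Grace, Mumbai
Karen, Dublin
Xander, Mumbai


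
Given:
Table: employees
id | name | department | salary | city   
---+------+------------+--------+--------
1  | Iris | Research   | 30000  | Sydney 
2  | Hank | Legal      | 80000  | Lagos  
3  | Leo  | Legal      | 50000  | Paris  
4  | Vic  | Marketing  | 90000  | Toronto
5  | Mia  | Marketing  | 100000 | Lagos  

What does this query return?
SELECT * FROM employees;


SELECT * returns all 5 rows with all columns

5 rows:
1, Iris, Research, 30000, Sydney
2, Hank, Legal, 80000, Lagos
3, Leo, Legal, 50000, Paris
4, Vic, Marketing, 90000, Toronto
5, Mia, Marketing, 100000, Lagos


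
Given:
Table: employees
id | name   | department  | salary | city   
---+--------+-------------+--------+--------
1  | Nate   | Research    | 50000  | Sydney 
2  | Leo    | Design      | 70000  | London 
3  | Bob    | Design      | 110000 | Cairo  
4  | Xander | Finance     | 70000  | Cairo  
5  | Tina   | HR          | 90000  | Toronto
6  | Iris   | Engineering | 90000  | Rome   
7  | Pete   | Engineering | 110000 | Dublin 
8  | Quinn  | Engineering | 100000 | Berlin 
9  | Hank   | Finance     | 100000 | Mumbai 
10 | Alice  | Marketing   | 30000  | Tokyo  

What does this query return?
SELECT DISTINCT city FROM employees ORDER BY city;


All 'city' values (row order): Sydney, London, Cairo, Cairo, Toronto, Rome, Dublin, Berlin, Mumbai, Tokyo
Removing duplicates leaves 9 unique value(s).

9 values:
Berlin
Cairo
Dublin
London
Mumbai
Rome
Sydney
Tokyo
Toronto


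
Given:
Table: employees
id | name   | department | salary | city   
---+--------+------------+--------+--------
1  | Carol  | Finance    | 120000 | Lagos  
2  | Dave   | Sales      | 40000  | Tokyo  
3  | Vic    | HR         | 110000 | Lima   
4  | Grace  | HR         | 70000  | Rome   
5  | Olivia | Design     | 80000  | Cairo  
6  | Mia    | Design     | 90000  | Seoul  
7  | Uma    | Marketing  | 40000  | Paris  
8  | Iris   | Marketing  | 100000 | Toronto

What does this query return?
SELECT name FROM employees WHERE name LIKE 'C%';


LIKE 'C%' matches names starting with 'C'
Matching: 1

1 rows:
Carol


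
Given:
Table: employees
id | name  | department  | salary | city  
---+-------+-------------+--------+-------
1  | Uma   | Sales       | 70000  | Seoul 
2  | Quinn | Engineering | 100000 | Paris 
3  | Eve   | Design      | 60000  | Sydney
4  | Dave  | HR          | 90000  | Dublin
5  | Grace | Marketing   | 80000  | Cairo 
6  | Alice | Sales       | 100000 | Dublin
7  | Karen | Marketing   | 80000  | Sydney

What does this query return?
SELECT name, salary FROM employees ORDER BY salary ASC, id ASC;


Sorting by salary ASC, then id ASC for ties

7 rows:
Eve, 60000
Uma, 70000
Grace, 80000
Karen, 80000
Dave, 90000
Quinn, 100000
Alice, 100000


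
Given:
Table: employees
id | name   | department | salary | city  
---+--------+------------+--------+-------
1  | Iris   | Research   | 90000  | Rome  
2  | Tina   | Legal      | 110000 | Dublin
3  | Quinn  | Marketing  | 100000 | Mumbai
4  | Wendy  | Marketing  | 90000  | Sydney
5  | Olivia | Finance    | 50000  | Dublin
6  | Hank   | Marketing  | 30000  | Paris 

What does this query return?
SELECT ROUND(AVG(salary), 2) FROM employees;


SUM(salary) = 470000
COUNT = 6
ROUND(AVG, 2) = ROUND(470000 / 6, 2) = 78333.33

78333.33


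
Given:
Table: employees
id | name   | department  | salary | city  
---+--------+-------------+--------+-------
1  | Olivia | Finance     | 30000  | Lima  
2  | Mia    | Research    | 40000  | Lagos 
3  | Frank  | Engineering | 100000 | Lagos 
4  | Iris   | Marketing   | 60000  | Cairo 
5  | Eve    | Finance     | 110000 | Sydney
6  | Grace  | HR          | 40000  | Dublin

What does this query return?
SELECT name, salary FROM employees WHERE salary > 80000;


Filtering: salary > 80000
Matching: 2 rows

2 rows:
Frank, 100000
Eve, 110000


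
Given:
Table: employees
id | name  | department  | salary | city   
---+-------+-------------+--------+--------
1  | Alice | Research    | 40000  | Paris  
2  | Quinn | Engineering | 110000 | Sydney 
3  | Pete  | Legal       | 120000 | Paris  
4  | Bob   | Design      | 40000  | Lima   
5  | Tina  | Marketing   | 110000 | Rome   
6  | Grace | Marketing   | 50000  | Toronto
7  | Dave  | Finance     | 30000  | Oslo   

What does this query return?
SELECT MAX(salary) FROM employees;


Salaries: 40000, 110000, 120000, 40000, 110000, 50000, 30000
MAX = 120000

120000


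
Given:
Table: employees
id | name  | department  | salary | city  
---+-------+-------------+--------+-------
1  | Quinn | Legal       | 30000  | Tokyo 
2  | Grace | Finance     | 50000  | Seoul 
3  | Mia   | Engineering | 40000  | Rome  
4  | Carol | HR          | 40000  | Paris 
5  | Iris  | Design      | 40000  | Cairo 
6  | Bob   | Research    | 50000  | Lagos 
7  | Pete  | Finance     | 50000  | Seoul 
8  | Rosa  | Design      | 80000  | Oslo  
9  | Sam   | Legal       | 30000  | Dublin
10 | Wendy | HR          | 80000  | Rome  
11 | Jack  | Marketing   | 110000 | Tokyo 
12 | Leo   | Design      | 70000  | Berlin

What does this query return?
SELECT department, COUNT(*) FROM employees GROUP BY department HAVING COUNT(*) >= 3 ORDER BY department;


Groups with count >= 3:
  Design: 3 -> PASS
  Engineering: 1 -> filtered out
  Finance: 2 -> filtered out
  HR: 2 -> filtered out
  Legal: 2 -> filtered out
  Marketing: 1 -> filtered out
  Research: 1 -> filtered out


1 groups:
Design, 3


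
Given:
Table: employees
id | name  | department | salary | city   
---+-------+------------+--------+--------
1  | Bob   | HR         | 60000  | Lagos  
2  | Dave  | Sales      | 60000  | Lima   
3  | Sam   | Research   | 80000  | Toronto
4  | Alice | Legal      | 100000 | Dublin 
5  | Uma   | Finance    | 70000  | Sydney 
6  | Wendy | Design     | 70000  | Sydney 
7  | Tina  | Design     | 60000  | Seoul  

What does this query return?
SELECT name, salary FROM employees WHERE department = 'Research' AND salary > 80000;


Filtering: department = 'Research' AND salary > 80000
Matching: 0 rows

Empty result set (0 rows)


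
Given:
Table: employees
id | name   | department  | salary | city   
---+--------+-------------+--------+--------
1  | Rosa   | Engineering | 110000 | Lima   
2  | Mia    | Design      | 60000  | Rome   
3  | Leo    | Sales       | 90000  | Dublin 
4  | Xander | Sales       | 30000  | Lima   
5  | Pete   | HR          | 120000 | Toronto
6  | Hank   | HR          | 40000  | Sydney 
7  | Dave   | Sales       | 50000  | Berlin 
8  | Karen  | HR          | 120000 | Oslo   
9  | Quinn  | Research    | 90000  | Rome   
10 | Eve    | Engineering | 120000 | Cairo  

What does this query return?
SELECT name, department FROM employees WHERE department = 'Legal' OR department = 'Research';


Filtering: department = 'Legal' OR 'Research'
Matching: 1 rows

1 rows:
Quinn, Research
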